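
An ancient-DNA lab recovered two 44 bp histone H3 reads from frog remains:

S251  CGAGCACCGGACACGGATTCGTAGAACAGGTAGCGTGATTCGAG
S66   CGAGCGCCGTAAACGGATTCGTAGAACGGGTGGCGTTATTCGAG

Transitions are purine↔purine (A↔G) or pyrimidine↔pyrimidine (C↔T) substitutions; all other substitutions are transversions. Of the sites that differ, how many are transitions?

The sequences differ at positions 6 (A/G, transition), 10 (G/T, transversion), 12 (C/A, transversion), 28 (A/G, transition), 32 (A/G, transition), 37 (G/T, transversion).
Of the 6 differences, 3 transitions and 3 transversions, so the answer is 3.

3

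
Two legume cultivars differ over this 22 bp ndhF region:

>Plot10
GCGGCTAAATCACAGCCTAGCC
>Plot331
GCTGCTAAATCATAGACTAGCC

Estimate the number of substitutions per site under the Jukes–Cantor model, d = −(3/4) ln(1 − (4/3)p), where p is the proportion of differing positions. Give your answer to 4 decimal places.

The sequences differ at positions 3 (G/T), 13 (C/T), 16 (C/A).
p = 3/22 = 0.136364.
d = −0.75 · ln(1 − (4/3)·0.136364) = −0.75 · ln(0.818181) = −0.75 · (-0.200672) = 0.1505.

0.1505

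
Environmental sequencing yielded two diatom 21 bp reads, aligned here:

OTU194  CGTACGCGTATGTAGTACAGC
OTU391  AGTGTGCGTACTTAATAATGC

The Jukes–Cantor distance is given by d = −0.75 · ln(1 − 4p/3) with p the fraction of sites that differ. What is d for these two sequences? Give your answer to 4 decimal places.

0.5319

Differing sites — 1:C/A; 4:A/G; 5:C/T; 11:T/C; 12:G/T; 15:G/A; 18:C/A; 19:A/T.
p = 8/21 = 0.380952.
d = −0.75 · ln(1 − (4/3)·0.380952) = −0.75 · ln(0.492064) = −0.75 · (-0.709146) = 0.5319.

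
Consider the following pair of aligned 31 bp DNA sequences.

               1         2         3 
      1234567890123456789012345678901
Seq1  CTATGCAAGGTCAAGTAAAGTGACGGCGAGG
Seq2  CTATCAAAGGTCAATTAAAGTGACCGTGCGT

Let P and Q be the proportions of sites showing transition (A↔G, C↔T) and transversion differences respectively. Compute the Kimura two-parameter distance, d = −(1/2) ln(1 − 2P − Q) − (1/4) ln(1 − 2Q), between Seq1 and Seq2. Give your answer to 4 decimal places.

Differing sites — 5:G/C (Tv); 6:C/A (Tv); 15:G/T (Tv); 25:G/C (Tv); 27:C/T (Ti); 29:A/C (Tv); 31:G/T (Tv).
Of the 7 differences, 1 transition and 6 transversions over 31 sites: P = 1/31 = 0.032258, Q = 6/31 = 0.193548.
d = −0.5·ln(0.741936) − 0.25·ln(0.612904) = −0.5·(-0.298492) − 0.25·(-0.489547) = 0.2716.

0.2716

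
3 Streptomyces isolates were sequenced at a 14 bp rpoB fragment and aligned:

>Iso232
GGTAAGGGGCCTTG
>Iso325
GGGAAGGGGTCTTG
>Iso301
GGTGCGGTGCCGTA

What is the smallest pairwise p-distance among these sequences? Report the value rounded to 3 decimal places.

Pairwise Hamming distances:
  Iso232 vs Iso325: 2
  Iso232 vs Iso301: 5
  Iso325 vs Iso301: 7
The smallest is 2 mismatches, between Iso232 and Iso325; p = 2/14 = 0.143.

0.143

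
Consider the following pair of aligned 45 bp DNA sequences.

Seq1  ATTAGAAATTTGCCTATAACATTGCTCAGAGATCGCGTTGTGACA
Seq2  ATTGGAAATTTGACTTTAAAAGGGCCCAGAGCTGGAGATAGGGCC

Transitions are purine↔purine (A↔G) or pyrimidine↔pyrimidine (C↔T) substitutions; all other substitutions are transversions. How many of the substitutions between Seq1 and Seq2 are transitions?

4

Mismatches occur at site 4 (A↔G, transition), site 13 (C↔A, transversion), site 16 (A↔T, transversion), site 20 (C↔A, transversion), site 22 (T↔G, transversion), site 23 (T↔G, transversion), site 26 (T↔C, transition), site 32 (A↔C, transversion), site 34 (C↔G, transversion), site 36 (C↔A, transversion), site 38 (T↔A, transversion), site 40 (G↔A, transition), site 41 (T↔G, transversion), site 43 (A↔G, transition), site 45 (A↔C, transversion).
Of the 15 differences, 4 transitions and 11 transversions, so the answer is 4.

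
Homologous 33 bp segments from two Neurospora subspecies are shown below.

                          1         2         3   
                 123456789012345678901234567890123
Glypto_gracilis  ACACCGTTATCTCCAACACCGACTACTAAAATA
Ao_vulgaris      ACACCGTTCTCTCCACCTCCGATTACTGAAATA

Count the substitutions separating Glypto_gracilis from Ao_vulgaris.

5

Differing sites — 9:A/C; 16:A/C; 18:A/T; 23:C/T; 28:A/G.
That gives 5 mismatches out of 33 aligned sites, so the Hamming distance is 5.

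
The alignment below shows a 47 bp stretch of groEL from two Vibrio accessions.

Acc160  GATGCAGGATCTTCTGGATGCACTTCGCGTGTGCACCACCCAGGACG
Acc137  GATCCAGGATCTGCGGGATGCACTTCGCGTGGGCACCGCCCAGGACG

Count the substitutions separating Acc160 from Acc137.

Mismatches occur at site 4 (G/C), site 13 (T/G), site 15 (T/G), site 32 (T/G), site 38 (A/G).
That gives 5 mismatches out of 47 aligned sites, so the Hamming distance is 5.

5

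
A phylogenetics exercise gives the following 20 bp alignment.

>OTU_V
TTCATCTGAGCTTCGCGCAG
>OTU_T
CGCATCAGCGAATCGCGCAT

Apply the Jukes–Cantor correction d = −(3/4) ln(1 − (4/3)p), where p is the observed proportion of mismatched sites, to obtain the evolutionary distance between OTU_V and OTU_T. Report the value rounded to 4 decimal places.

0.4715

Differing sites — 1:T/C; 2:T/G; 7:T/A; 9:A/C; 11:C/A; 12:T/A; 20:G/T.
p = 7/20 = 0.350000.
d = −0.75 · ln(1 − (4/3)·0.350000) = −0.75 · ln(0.533333) = −0.75 · (-0.628609) = 0.4715.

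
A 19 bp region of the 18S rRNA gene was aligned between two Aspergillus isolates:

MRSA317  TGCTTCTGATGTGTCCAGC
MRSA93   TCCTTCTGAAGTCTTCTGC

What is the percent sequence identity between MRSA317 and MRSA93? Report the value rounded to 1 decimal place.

73.7%

Differing sites — 2:G/C; 10:T/A; 13:G/C; 15:C/T; 17:A/T.
14 of the 19 sites match, so the percent identity is 14/19 × 100 = 73.7%.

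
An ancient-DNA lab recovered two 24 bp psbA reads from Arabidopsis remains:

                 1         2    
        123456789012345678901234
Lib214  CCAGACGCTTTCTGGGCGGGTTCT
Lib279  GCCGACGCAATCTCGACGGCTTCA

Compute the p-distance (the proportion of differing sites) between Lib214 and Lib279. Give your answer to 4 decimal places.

The sequences differ at positions 1 (C/G), 3 (A/C), 9 (T/A), 10 (T/A), 14 (G/C), 16 (G/A), 20 (G/C), 24 (T/A).
There are 8 differences over 24 sites, so p = 8/24 = 0.3333.

0.3333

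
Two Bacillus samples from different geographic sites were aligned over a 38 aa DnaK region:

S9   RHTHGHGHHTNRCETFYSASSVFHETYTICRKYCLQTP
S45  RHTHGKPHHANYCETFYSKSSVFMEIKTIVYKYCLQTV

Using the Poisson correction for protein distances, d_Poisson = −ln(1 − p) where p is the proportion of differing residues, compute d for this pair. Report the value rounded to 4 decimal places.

Differing sites — 6:H/K; 7:G/P; 10:T/A; 12:R/Y; 19:A/K; 24:H/M; 26:T/I; 27:Y/K; 30:C/V; 31:R/Y; 38:P/V.
p = 11/38 = 0.289474.
d = −ln(1 − 0.289474) = −ln(0.710526) = 0.3417.

0.3417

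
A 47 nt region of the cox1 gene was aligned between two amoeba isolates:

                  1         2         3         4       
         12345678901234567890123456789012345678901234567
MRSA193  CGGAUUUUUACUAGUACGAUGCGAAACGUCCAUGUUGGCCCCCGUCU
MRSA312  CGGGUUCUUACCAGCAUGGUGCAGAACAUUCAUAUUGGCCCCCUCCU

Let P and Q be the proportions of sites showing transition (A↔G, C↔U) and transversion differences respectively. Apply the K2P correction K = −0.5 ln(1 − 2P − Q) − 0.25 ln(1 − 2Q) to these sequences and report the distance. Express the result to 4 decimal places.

0.3904

Differing sites — 4:A/G (Ti); 7:U/C (Ti); 12:U/C (Ti); 15:U/C (Ti); 17:C/U (Ti); 19:A/G (Ti); 23:G/A (Ti); 24:A/G (Ti); 28:G/A (Ti); 30:C/U (Ti); 34:G/A (Ti); 44:G/U (Tv); 45:U/C (Ti).
Of the 13 differences, 12 transitions and 1 transversion over 47 sites: P = 12/47 = 0.255319, Q = 1/47 = 0.021277.
d = −0.5·ln(0.468085) − 0.25·ln(0.957446) = −0.5·(-0.759105) − 0.25·(-0.043486) = 0.3904.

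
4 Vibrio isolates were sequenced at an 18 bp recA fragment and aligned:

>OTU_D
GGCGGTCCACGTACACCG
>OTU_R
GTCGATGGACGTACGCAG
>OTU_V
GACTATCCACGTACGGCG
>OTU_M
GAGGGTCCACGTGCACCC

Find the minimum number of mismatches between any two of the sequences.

4

Pairwise Hamming distances:
  OTU_D vs OTU_R: 6
  OTU_D vs OTU_V: 5
  OTU_D vs OTU_M: 4
  OTU_R vs OTU_V: 6
  OTU_R vs OTU_M: 9
  OTU_V vs OTU_M: 7
The smallest is 4, between OTU_D and OTU_M.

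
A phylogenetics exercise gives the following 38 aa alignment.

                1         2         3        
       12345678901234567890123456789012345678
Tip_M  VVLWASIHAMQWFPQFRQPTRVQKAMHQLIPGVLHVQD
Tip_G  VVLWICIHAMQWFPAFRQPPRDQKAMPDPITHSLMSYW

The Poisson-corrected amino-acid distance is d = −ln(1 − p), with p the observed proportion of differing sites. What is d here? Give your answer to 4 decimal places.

0.5021

Differing sites — 5:A/I; 6:S/C; 15:Q/A; 20:T/P; 22:V/D; 27:H/P; 28:Q/D; 29:L/P; 31:P/T; 32:G/H; 33:V/S; 35:H/M; 36:V/S; 37:Q/Y; 38:D/W.
p = 15/38 = 0.394737.
d = −ln(1 − 0.394737) = −ln(0.605263) = 0.5021.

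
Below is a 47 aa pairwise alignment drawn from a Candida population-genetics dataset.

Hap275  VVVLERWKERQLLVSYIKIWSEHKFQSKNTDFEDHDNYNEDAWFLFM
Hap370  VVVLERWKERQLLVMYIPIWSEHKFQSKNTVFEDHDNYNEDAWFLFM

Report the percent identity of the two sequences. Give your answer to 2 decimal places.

93.62%

The sequences differ at positions 15 (S/M), 18 (K/P), 31 (D/V).
44 of the 47 sites match, so the percent identity is 44/47 × 100 = 93.62%.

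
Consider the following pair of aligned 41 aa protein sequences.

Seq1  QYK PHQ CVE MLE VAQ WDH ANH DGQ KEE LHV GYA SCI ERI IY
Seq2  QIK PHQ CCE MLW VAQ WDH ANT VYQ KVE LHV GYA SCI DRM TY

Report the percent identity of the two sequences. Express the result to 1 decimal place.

The sequences differ at positions 2 (Y/I), 8 (V/C), 12 (E/W), 21 (H/T), 22 (D/V), 23 (G/Y), 26 (E/V), 37 (E/D), 39 (I/M), 40 (I/T).
31 of the 41 sites match, so the percent identity is 31/41 × 100 = 75.6%.

75.6%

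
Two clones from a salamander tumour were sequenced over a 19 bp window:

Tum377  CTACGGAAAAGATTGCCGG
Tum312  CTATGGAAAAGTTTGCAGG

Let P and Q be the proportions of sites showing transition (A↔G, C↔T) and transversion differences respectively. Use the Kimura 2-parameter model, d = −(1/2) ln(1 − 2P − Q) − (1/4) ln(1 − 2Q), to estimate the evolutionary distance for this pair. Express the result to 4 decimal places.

0.1773

Mismatches occur at site 4 (C→T, transition), site 12 (A→T, transversion), site 17 (C→A, transversion).
Of the 3 differences, 1 transition and 2 transversions over 19 sites: P = 1/19 = 0.052632, Q = 2/19 = 0.105263.
d = −0.5·ln(0.789473) − 0.25·ln(0.789474) = −0.5·(-0.236390) − 0.25·(-0.236388) = 0.1773.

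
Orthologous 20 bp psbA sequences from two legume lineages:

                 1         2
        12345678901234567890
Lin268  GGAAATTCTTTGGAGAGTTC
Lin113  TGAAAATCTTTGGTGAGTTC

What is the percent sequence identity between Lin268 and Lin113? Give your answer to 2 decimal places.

85.00%

Mismatches occur at site 1 (G↔T), site 6 (T↔A), site 14 (A↔T).
17 of the 20 sites match, so the percent identity is 17/20 × 100 = 85.00%.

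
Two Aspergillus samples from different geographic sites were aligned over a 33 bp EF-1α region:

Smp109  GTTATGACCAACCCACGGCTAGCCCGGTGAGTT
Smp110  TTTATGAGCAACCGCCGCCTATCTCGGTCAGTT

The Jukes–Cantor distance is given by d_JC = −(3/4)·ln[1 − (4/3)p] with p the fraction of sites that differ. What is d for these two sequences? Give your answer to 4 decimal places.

Differing sites — 1:G/T; 8:C/G; 14:C/G; 15:A/C; 18:G/C; 22:G/T; 24:C/T; 29:G/C.
p = 8/33 = 0.242424.
d = −0.75 · ln(1 − (4/3)·0.242424) = −0.75 · ln(0.676768) = −0.75 · (-0.390427) = 0.2928.

0.2928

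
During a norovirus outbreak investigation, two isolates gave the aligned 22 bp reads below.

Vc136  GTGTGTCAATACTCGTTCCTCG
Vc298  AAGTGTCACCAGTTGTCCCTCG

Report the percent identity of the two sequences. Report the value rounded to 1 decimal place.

Mismatches occur at site 1 (G/A), site 2 (T/A), site 9 (A/C), site 10 (T/C), site 12 (C/G), site 14 (C/T), site 17 (T/C).
15 of the 22 sites match, so the percent identity is 15/22 × 100 = 68.2%.

68.2%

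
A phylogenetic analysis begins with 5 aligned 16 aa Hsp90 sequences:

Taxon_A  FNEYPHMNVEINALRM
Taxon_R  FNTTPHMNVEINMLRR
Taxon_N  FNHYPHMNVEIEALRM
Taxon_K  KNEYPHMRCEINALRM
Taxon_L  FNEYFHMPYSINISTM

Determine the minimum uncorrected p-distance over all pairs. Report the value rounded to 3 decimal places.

Pairwise Hamming distances:
  Taxon_A vs Taxon_R: 4
  Taxon_A vs Taxon_N: 2
  Taxon_A vs Taxon_K: 3
  Taxon_A vs Taxon_L: 7
  Taxon_R vs Taxon_N: 5
  Taxon_R vs Taxon_K: 7
  Taxon_R vs Taxon_L: 10
  Taxon_N vs Taxon_K: 5
  Taxon_N vs Taxon_L: 9
  Taxon_K vs Taxon_L: 8
The smallest is 2 mismatches, between Taxon_A and Taxon_N; p = 2/16 = 0.125.

0.125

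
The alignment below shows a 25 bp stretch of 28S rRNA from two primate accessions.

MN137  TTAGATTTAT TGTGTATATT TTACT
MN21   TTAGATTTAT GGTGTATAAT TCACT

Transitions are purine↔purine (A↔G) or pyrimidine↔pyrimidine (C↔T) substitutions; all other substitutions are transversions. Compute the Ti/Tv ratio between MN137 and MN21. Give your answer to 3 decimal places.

0.500

Mismatches occur at site 11 (T→G, transversion), site 19 (T→A, transversion), site 22 (T→C, transition).
Of the 3 differences, 1 transition and 2 transversions, so Ti/Tv = 1/2 = 0.500.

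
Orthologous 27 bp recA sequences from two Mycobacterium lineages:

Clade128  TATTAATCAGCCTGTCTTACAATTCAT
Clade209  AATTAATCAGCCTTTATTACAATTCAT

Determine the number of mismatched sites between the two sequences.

Differing sites — 1:T/A; 14:G/T; 16:C/A.
That gives 3 mismatches out of 27 aligned sites, so the Hamming distance is 3.

3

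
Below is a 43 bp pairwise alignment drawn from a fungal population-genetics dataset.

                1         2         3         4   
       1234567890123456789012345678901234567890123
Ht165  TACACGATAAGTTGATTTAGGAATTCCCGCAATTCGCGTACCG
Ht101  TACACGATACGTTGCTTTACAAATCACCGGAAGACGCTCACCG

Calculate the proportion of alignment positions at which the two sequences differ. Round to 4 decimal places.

0.2558

Differing sites — 10:A/C; 15:A/C; 20:G/C; 21:G/A; 25:T/C; 26:C/A; 30:C/G; 33:T/G; 34:T/A; 38:G/T; 39:T/C.
There are 11 differences over 43 sites, so p = 11/43 = 0.2558.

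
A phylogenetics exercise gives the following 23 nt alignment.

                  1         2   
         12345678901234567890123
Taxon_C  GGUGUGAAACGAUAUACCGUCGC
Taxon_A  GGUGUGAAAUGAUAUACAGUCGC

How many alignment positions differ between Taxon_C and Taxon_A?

The sequences differ at positions 10 (C/U), 18 (C/A).
That gives 2 mismatches out of 23 aligned sites, so the Hamming distance is 2.

2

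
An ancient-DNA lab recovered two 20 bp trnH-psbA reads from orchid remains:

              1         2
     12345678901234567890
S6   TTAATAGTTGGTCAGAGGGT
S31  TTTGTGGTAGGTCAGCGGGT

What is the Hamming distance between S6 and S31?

Differing sites — 3:A/T; 4:A/G; 6:A/G; 9:T/A; 16:A/C.
That gives 5 mismatches out of 20 aligned sites, so the Hamming distance is 5.

5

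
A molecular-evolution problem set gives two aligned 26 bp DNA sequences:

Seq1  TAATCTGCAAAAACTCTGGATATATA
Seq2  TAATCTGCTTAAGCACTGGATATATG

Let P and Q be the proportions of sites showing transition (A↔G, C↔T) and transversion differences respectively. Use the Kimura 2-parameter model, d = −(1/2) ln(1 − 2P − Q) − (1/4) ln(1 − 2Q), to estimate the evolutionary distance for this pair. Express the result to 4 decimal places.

0.2224

The sequences differ at positions 9 (A/T, transversion), 10 (A/T, transversion), 13 (A/G, transition), 15 (T/A, transversion), 26 (A/G, transition).
Of the 5 differences, 2 transitions and 3 transversions over 26 sites: P = 2/26 = 0.076923, Q = 3/26 = 0.115385.
d = −0.5·ln(0.730769) − 0.25·ln(0.769230) = −0.5·(-0.313658) − 0.25·(-0.262365) = 0.2224.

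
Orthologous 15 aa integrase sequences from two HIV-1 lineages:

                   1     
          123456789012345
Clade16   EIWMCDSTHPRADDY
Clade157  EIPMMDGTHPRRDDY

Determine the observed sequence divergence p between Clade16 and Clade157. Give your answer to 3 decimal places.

Differing sites — 3:W/P; 5:C/M; 7:S/G; 12:A/R.
There are 4 differences over 15 sites, so p = 4/15 = 0.267.

0.267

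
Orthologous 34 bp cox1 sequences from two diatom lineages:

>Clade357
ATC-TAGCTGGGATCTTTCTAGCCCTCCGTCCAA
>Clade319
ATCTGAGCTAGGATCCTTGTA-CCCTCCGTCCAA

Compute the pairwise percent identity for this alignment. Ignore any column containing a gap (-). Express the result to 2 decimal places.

Excluding the 2 gap columns leaves 32 comparable sites.
Differing sites — 5:T/G; 10:G/A; 16:T/C; 19:C/G.
28 of the 32 comparable sites match, so the percent identity is 28/32 × 100 = 87.50%.

87.50%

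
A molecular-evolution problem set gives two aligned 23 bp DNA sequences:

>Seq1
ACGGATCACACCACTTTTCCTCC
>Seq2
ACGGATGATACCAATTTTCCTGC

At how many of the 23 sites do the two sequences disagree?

4

The sequences differ at positions 7 (C/G), 9 (C/T), 14 (C/A), 22 (C/G).
That gives 4 mismatches out of 23 aligned sites, so the Hamming distance is 4.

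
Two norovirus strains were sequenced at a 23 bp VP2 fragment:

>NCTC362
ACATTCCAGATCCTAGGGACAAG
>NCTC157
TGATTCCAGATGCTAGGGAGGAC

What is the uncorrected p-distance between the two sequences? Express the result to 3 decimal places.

0.261

The sequences differ at positions 1 (A/T), 2 (C/G), 12 (C/G), 20 (C/G), 21 (A/G), 23 (G/C).
There are 6 differences over 23 sites, so p = 6/23 = 0.261.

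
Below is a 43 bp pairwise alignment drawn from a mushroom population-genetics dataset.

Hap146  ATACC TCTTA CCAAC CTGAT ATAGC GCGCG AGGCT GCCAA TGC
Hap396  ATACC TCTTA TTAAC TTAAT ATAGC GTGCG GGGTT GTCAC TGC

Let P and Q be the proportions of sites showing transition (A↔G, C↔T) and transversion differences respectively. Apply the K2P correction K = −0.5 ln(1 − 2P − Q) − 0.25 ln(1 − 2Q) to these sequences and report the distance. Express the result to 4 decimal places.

The sequences differ at positions 11 (C/T, transition), 12 (C/T, transition), 16 (C/T, transition), 18 (G/A, transition), 27 (C/T, transition), 31 (A/G, transition), 34 (C/T, transition), 37 (C/T, transition), 40 (A/C, transversion).
Of the 9 differences, 8 transitions and 1 transversion over 43 sites: P = 8/43 = 0.186047, Q = 1/43 = 0.023256.
d = −0.5·ln(0.604650) − 0.25·ln(0.953488) = −0.5·(-0.503106) − 0.25·(-0.047628) = 0.2635.

0.2635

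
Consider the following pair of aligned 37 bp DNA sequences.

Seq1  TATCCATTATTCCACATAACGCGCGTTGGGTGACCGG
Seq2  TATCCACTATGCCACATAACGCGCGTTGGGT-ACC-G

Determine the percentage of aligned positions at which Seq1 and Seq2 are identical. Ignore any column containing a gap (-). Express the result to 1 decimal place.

94.3%

Excluding the 2 gap columns leaves 35 comparable sites.
Differing sites — 7:T/C; 11:T/G.
33 of the 35 comparable sites match, so the percent identity is 33/35 × 100 = 94.3%.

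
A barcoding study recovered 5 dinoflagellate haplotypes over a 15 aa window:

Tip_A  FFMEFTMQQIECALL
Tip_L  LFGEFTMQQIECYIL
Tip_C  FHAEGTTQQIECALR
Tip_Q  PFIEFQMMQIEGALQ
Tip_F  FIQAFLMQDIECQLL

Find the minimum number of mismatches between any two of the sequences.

Pairwise Hamming distances:
  Tip_A vs Tip_L: 4
  Tip_A vs Tip_C: 5
  Tip_A vs Tip_Q: 6
  Tip_A vs Tip_F: 6
  Tip_L vs Tip_C: 8
  Tip_L vs Tip_Q: 8
  Tip_L vs Tip_F: 8
  Tip_C vs Tip_Q: 9
  Tip_C vs Tip_F: 9
  Tip_Q vs Tip_F: 10
The smallest is 4, between Tip_A and Tip_L.

4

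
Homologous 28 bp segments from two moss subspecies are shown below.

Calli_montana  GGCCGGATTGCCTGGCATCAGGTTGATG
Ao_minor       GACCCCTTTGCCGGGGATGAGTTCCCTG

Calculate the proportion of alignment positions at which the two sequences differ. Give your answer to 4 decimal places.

0.3929

Mismatches occur at site 2 (G→A), site 5 (G→C), site 6 (G→C), site 7 (A→T), site 13 (T→G), site 16 (C→G), site 19 (C→G), site 22 (G→T), site 24 (T→C), site 25 (G→C), site 26 (A→C).
There are 11 differences over 28 sites, so p = 11/28 = 0.3929.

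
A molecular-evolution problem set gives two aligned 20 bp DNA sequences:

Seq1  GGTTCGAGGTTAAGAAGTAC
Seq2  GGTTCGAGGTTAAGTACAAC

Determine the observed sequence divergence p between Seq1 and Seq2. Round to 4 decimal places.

Mismatches occur at site 15 (A→T), site 17 (G→C), site 18 (T→A).
There are 3 differences over 20 sites, so p = 3/20 = 0.1500.

0.1500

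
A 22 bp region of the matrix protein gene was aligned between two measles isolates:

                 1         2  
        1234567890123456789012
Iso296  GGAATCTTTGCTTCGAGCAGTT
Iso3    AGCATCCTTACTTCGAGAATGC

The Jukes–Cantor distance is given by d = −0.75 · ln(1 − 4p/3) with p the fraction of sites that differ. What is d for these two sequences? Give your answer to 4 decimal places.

0.4975

Differing sites — 1:G/A; 3:A/C; 7:T/C; 10:G/A; 18:C/A; 20:G/T; 21:T/G; 22:T/C.
p = 8/22 = 0.363636.
d = −0.75 · ln(1 − (4/3)·0.363636) = −0.75 · ln(0.515152) = −0.75 · (-0.663293) = 0.4975.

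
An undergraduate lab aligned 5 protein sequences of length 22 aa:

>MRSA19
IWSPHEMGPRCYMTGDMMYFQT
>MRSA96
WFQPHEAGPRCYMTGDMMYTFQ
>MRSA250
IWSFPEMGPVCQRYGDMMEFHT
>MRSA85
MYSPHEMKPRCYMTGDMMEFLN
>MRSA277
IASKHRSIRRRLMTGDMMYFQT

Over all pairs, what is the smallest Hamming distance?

6

Pairwise Hamming distances:
  MRSA19 vs MRSA96: 7
  MRSA19 vs MRSA250: 8
  MRSA19 vs MRSA85: 6
  MRSA19 vs MRSA277: 8
  MRSA96 vs MRSA250: 14
  MRSA96 vs MRSA85: 9
  MRSA96 vs MRSA277: 13
  MRSA250 vs MRSA85: 11
  MRSA250 vs MRSA277: 14
  MRSA85 vs MRSA277: 12
The smallest is 6, between MRSA19 and MRSA85.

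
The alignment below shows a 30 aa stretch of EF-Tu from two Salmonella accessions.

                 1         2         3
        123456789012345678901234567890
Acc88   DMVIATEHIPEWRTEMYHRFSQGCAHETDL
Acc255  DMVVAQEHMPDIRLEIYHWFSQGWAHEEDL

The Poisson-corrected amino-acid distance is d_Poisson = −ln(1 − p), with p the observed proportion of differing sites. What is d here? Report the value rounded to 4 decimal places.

Mismatches occur at site 4 (I/V), site 6 (T/Q), site 9 (I/M), site 11 (E/D), site 12 (W/I), site 14 (T/L), site 16 (M/I), site 19 (R/W), site 24 (C/W), site 28 (T/E).
p = 10/30 = 0.333333.
d = −ln(1 − 0.333333) = −ln(0.666667) = 0.4055.

0.4055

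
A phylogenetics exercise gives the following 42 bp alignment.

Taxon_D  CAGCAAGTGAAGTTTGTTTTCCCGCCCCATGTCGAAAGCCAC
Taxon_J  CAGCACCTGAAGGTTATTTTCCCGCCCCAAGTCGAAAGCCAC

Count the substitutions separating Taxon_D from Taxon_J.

The sequences differ at positions 6 (A/C), 7 (G/C), 13 (T/G), 16 (G/A), 30 (T/A).
That gives 5 mismatches out of 42 aligned sites, so the Hamming distance is 5.

5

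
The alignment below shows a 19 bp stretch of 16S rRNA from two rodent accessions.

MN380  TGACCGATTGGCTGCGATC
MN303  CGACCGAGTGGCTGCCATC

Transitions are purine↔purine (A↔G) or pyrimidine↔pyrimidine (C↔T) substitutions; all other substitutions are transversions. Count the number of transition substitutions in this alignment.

1

Differing sites — 1:T/C (Ti); 8:T/G (Tv); 16:G/C (Tv).
Of the 3 differences, 1 transition and 2 transversions, so the answer is 1.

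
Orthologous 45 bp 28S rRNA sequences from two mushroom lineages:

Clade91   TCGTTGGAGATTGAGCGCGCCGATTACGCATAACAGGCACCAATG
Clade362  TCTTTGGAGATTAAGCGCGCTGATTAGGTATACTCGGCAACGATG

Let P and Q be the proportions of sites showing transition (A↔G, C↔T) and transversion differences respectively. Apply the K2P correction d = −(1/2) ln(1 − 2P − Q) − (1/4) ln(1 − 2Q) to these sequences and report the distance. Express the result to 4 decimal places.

Differing sites — 3:G/T (Tv); 13:G/A (Ti); 21:C/T (Ti); 27:C/G (Tv); 29:C/T (Ti); 33:A/C (Tv); 34:C/T (Ti); 35:A/C (Tv); 40:C/A (Tv); 42:A/G (Ti).
Of the 10 differences, 5 transitions and 5 transversions over 45 sites: P = 5/45 = 0.111111, Q = 5/45 = 0.111111.
d = −0.5·ln(0.666667) − 0.25·ln(0.777778) = −0.5·(-0.405465) − 0.25·(-0.251314) = 0.2656.

0.2656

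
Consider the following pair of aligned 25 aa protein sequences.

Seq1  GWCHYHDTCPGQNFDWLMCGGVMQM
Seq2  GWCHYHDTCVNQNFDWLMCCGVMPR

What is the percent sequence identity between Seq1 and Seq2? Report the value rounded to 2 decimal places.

Mismatches occur at site 10 (P↔V), site 11 (G↔N), site 20 (G↔C), site 24 (Q↔P), site 25 (M↔R).
20 of the 25 sites match, so the percent identity is 20/25 × 100 = 80.00%.

80.00%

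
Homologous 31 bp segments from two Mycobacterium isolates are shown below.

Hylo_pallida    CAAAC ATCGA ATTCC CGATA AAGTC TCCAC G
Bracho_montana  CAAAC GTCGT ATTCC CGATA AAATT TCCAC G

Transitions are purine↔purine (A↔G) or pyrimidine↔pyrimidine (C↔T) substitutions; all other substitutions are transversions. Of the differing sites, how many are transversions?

1

Mismatches occur at site 6 (A/G, transition), site 10 (A/T, transversion), site 23 (G/A, transition), site 25 (C/T, transition).
Of the 4 differences, 3 transitions and 1 transversion, so the answer is 1.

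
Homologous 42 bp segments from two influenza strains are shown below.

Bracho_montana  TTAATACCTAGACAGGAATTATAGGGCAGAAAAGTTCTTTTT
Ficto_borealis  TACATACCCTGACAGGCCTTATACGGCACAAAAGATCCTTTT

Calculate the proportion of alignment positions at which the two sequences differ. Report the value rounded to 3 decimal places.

0.238

Mismatches occur at site 2 (T↔A), site 3 (A↔C), site 9 (T↔C), site 10 (A↔T), site 17 (A↔C), site 18 (A↔C), site 24 (G↔C), site 29 (G↔C), site 35 (T↔A), site 38 (T↔C).
There are 10 differences over 42 sites, so p = 10/42 = 0.238.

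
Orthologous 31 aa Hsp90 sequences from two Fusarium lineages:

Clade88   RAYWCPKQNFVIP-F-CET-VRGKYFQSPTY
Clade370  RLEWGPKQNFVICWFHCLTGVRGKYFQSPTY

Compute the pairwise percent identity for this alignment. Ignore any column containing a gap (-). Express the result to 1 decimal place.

Excluding the 3 gap columns leaves 28 comparable sites.
Differing sites — 2:A/L; 3:Y/E; 5:C/G; 13:P/C; 18:E/L.
23 of the 28 comparable sites match, so the percent identity is 23/28 × 100 = 82.1%.

82.1%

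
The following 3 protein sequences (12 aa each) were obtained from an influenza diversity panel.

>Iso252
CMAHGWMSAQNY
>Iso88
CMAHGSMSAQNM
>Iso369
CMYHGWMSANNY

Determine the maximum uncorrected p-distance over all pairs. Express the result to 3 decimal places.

0.333

Pairwise Hamming distances:
  Iso252 vs Iso88: 2
  Iso252 vs Iso369: 2
  Iso88 vs Iso369: 4
The largest is 4 mismatches, between Iso88 and Iso369; p = 4/12 = 0.333.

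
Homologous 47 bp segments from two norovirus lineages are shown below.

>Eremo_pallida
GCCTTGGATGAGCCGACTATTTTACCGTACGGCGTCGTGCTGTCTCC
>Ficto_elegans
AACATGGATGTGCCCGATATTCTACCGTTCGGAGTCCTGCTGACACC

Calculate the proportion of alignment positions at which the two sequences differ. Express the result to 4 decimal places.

0.2766

The sequences differ at positions 1 (G/A), 2 (C/A), 4 (T/A), 11 (A/T), 15 (G/C), 16 (A/G), 17 (C/A), 22 (T/C), 29 (A/T), 33 (C/A), 37 (G/C), 43 (T/A), 45 (T/A).
There are 13 differences over 47 sites, so p = 13/47 = 0.2766.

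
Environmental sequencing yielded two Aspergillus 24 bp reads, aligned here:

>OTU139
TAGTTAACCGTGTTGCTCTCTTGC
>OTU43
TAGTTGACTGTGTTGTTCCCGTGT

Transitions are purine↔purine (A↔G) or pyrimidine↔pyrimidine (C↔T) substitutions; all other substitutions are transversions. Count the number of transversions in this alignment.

Differing sites — 6:A/G (Ti); 9:C/T (Ti); 16:C/T (Ti); 19:T/C (Ti); 21:T/G (Tv); 24:C/T (Ti).
Of the 6 differences, 5 transitions and 1 transversion, so the answer is 1.

1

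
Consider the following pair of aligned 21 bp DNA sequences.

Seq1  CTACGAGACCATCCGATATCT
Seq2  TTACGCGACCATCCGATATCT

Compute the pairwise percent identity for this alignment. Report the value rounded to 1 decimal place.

90.5%

Mismatches occur at site 1 (C/T), site 6 (A/C).
19 of the 21 sites match, so the percent identity is 19/21 × 100 = 90.5%.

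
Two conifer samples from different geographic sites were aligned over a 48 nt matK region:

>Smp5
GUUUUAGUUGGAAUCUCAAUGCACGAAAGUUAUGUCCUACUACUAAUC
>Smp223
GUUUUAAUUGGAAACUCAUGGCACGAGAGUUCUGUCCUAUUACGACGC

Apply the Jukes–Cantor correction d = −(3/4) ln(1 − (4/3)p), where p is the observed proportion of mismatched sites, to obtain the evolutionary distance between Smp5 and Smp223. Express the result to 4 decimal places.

Mismatches occur at site 7 (G↔A), site 14 (U↔A), site 19 (A↔U), site 20 (U↔G), site 27 (A↔G), site 32 (A↔C), site 40 (C↔U), site 44 (U↔G), site 46 (A↔C), site 47 (U↔G).
p = 10/48 = 0.208333.
d = −0.75 · ln(1 − (4/3)·0.208333) = −0.75 · ln(0.722223) = −0.75 · (-0.325421) = 0.2441.

0.2441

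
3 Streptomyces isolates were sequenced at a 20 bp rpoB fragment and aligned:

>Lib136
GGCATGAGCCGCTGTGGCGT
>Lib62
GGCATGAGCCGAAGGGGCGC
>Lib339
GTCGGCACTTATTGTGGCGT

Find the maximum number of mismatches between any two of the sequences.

12

Pairwise Hamming distances:
  Lib136 vs Lib62: 4
  Lib136 vs Lib339: 9
  Lib62 vs Lib339: 12
The largest is 12, between Lib62 and Lib339.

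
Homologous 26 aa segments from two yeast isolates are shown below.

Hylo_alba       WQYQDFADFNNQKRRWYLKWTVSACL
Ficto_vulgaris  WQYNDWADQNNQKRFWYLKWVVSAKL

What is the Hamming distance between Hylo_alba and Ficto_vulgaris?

The sequences differ at positions 4 (Q/N), 6 (F/W), 9 (F/Q), 15 (R/F), 21 (T/V), 25 (C/K).
That gives 6 mismatches out of 26 aligned sites, so the Hamming distance is 6.

6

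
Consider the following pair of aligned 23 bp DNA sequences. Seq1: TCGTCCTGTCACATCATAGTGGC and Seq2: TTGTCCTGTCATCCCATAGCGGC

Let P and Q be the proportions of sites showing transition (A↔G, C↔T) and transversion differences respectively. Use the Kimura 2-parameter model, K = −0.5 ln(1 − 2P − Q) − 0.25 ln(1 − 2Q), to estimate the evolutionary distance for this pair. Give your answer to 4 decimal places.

Differing sites — 2:C/T (Ti); 12:C/T (Ti); 13:A/C (Tv); 14:T/C (Ti); 20:T/C (Ti).
Of the 5 differences, 4 transitions and 1 transversion over 23 sites: P = 4/23 = 0.173913, Q = 1/23 = 0.043478.
d = −0.5·ln(0.608696) − 0.25·ln(0.913044) = −0.5·(-0.496436) − 0.25·(-0.090971) = 0.2710.

0.2710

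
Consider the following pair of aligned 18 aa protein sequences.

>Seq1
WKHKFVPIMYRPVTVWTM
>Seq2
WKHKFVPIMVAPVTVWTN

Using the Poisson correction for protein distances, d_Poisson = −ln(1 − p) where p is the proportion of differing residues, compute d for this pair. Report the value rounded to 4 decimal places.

0.1823

Mismatches occur at site 10 (Y/V), site 11 (R/A), site 18 (M/N).
p = 3/18 = 0.166667.
d = −ln(1 − 0.166667) = −ln(0.833333) = 0.1823.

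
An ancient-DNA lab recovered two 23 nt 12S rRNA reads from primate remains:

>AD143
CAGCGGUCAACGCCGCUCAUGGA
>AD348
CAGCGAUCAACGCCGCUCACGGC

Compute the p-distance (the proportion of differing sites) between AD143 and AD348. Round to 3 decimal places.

0.130

The sequences differ at positions 6 (G/A), 20 (U/C), 23 (A/C).
There are 3 differences over 23 sites, so p = 3/23 = 0.130.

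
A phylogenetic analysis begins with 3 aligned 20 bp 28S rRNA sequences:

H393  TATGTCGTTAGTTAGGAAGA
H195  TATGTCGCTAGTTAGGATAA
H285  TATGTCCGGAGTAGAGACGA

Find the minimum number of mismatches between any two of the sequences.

Pairwise Hamming distances:
  H393 vs H195: 3
  H393 vs H285: 7
  H195 vs H285: 8
The smallest is 3, between H393 and H195.

3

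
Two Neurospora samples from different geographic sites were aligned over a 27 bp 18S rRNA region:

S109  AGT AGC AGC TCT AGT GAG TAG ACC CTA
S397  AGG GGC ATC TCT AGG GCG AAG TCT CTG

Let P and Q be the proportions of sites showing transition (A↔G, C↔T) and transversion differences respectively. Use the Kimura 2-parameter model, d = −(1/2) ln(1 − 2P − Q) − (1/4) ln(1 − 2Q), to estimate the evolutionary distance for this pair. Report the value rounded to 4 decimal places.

0.4408

Mismatches occur at site 3 (T↔G, transversion), site 4 (A↔G, transition), site 8 (G↔T, transversion), site 15 (T↔G, transversion), site 17 (A↔C, transversion), site 19 (T↔A, transversion), site 22 (A↔T, transversion), site 24 (C↔T, transition), site 27 (A↔G, transition).
Of the 9 differences, 3 transitions and 6 transversions over 27 sites: P = 3/27 = 0.111111, Q = 6/27 = 0.222222.
d = −0.5·ln(0.555556) − 0.25·ln(0.555556) = −0.5·(-0.587786) − 0.25·(-0.587786) = 0.4408.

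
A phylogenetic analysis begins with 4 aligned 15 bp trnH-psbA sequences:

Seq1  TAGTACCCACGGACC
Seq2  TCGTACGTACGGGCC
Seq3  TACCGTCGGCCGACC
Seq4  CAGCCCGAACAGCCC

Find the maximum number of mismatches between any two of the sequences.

10

Pairwise Hamming distances:
  Seq1 vs Seq2: 4
  Seq1 vs Seq3: 7
  Seq1 vs Seq4: 7
  Seq2 vs Seq3: 10
  Seq2 vs Seq4: 7
  Seq3 vs Seq4: 9
The largest is 10, between Seq2 and Seq3.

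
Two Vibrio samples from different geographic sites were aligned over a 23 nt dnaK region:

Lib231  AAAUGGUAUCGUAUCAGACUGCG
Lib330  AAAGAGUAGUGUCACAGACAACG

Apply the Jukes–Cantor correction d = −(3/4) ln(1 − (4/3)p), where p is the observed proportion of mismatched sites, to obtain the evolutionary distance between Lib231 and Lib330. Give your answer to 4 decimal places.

0.4674

The sequences differ at positions 4 (U/G), 5 (G/A), 9 (U/G), 10 (C/U), 13 (A/C), 14 (U/A), 20 (U/A), 21 (G/A).
p = 8/23 = 0.347826.
d = −0.75 · ln(1 − (4/3)·0.347826) = −0.75 · ln(0.536232) = −0.75 · (-0.623188) = 0.4674.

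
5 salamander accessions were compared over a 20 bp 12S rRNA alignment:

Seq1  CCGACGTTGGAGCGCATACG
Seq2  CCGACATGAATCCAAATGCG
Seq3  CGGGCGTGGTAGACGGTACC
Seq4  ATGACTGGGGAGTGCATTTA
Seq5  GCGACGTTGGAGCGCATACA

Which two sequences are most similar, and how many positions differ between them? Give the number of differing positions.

Pairwise Hamming distances:
  Seq1 vs Seq2: 9
  Seq1 vs Seq3: 9
  Seq1 vs Seq4: 9
  Seq1 vs Seq5: 2
  Seq2 vs Seq3: 13
  Seq2 vs Seq4: 14
  Seq2 vs Seq5: 11
  Seq3 vs Seq4: 13
  Seq3 vs Seq5: 10
  Seq4 vs Seq5: 8
The smallest is 2, between Seq1 and Seq5.

2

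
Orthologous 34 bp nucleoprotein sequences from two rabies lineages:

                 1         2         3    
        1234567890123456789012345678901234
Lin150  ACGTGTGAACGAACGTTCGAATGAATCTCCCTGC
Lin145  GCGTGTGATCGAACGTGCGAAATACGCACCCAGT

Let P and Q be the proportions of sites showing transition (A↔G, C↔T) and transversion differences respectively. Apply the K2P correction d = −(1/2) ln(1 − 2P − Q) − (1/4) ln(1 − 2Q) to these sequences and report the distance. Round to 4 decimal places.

Differing sites — 1:A/G (Ti); 9:A/T (Tv); 17:T/G (Tv); 22:T/A (Tv); 23:G/T (Tv); 25:A/C (Tv); 26:T/G (Tv); 28:T/A (Tv); 32:T/A (Tv); 34:C/T (Ti).
Of the 10 differences, 2 transitions and 8 transversions over 34 sites: P = 2/34 = 0.058824, Q = 8/34 = 0.235294.
d = −0.5·ln(0.647058) − 0.25·ln(0.529412) = −0.5·(-0.435319) − 0.25·(-0.635988) = 0.3767.

0.3767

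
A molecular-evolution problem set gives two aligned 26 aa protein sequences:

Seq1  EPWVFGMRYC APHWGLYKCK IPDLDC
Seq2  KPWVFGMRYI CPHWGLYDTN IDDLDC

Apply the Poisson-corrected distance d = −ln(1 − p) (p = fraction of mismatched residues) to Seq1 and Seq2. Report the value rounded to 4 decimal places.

0.3137

The sequences differ at positions 1 (E/K), 10 (C/I), 11 (A/C), 18 (K/D), 19 (C/T), 20 (K/N), 22 (P/D).
p = 7/26 = 0.269231.
d = −ln(1 − 0.269231) = −ln(0.730769) = 0.3137.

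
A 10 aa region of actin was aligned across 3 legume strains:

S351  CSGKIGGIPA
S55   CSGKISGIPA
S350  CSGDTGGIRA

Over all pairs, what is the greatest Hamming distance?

4

Pairwise Hamming distances:
  S351 vs S55: 1
  S351 vs S350: 3
  S55 vs S350: 4
The largest is 4, between S55 and S350.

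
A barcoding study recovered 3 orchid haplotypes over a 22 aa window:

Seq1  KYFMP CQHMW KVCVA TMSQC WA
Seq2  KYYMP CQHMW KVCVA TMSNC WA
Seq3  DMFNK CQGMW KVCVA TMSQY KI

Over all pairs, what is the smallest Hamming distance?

2

Pairwise Hamming distances:
  Seq1 vs Seq2: 2
  Seq1 vs Seq3: 8
  Seq2 vs Seq3: 10
The smallest is 2, between Seq1 and Seq2.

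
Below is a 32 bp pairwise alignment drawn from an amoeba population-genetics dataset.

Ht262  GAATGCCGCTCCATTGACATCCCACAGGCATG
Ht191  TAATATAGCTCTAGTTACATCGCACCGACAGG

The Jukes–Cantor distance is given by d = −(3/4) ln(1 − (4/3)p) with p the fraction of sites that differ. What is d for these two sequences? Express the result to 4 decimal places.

Differing sites — 1:G/T; 5:G/A; 6:C/T; 7:C/A; 12:C/T; 14:T/G; 16:G/T; 22:C/G; 26:A/C; 28:G/A; 31:T/G.
p = 11/32 = 0.343750.
d = −0.75 · ln(1 − (4/3)·0.343750) = −0.75 · ln(0.541667) = −0.75 · (-0.613104) = 0.4598.

0.4598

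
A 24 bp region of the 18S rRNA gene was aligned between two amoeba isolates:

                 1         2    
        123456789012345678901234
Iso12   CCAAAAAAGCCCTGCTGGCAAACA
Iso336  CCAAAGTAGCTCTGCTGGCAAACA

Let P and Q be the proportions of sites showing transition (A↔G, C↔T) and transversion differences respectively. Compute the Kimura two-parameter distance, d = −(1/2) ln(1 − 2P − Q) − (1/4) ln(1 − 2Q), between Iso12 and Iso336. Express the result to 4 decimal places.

Mismatches occur at site 6 (A→G, transition), site 7 (A→T, transversion), site 11 (C→T, transition).
Of the 3 differences, 2 transitions and 1 transversion over 24 sites: P = 2/24 = 0.083333, Q = 1/24 = 0.041667.
d = −0.5·ln(0.791667) − 0.25·ln(0.916666) = −0.5·(-0.233614) − 0.25·(-0.087012) = 0.1386.

0.1386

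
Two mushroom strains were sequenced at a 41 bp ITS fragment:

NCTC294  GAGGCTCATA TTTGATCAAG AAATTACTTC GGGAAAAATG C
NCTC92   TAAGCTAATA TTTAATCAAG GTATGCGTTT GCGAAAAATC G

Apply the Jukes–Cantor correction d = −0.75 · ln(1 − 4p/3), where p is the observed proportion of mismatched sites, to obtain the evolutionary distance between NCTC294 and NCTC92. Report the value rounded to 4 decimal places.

The sequences differ at positions 1 (G/T), 3 (G/A), 7 (C/A), 14 (G/A), 21 (A/G), 22 (A/T), 25 (T/G), 26 (A/C), 27 (C/G), 30 (C/T), 32 (G/C), 40 (G/C), 41 (C/G).
p = 13/41 = 0.317073.
d = −0.75 · ln(1 − (4/3)·0.317073) = −0.75 · ln(0.577236) = −0.75 · (-0.549504) = 0.4121.

0.4121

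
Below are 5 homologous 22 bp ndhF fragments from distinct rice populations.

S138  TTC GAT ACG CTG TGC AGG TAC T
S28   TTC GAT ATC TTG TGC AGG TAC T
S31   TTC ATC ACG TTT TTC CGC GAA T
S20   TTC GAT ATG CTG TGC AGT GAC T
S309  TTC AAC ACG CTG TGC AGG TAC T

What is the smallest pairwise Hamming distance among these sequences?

Pairwise Hamming distances:
  S138 vs S28: 3
  S138 vs S31: 10
  S138 vs S20: 3
  S138 vs S309: 2
  S28 vs S31: 11
  S28 vs S20: 4
  S28 vs S309: 5
  S31 vs S20: 10
  S31 vs S309: 8
  S20 vs S309: 5
The smallest is 2, between S138 and S309.

2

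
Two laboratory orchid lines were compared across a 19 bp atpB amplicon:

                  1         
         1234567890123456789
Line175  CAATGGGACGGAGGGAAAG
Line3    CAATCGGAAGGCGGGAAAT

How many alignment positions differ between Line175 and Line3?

4

Mismatches occur at site 5 (G→C), site 9 (C→A), site 12 (A→C), site 19 (G→T).
That gives 4 mismatches out of 19 aligned sites, so the Hamming distance is 4.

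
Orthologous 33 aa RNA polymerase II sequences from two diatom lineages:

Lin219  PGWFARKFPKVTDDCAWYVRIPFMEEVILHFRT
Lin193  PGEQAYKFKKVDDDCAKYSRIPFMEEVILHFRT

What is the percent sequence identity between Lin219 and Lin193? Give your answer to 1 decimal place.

78.8%

Differing sites — 3:W/E; 4:F/Q; 6:R/Y; 9:P/K; 12:T/D; 17:W/K; 19:V/S.
26 of the 33 sites match, so the percent identity is 26/33 × 100 = 78.8%.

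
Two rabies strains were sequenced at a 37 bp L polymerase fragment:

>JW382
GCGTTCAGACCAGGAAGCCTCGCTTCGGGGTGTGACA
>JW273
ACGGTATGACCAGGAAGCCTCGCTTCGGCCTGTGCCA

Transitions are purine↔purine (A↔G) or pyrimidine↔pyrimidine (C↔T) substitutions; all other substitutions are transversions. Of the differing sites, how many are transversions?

Differing sites — 1:G/A (Ti); 4:T/G (Tv); 6:C/A (Tv); 7:A/T (Tv); 29:G/C (Tv); 30:G/C (Tv); 35:A/C (Tv).
Of the 7 differences, 1 transition and 6 transversions, so the answer is 6.

6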